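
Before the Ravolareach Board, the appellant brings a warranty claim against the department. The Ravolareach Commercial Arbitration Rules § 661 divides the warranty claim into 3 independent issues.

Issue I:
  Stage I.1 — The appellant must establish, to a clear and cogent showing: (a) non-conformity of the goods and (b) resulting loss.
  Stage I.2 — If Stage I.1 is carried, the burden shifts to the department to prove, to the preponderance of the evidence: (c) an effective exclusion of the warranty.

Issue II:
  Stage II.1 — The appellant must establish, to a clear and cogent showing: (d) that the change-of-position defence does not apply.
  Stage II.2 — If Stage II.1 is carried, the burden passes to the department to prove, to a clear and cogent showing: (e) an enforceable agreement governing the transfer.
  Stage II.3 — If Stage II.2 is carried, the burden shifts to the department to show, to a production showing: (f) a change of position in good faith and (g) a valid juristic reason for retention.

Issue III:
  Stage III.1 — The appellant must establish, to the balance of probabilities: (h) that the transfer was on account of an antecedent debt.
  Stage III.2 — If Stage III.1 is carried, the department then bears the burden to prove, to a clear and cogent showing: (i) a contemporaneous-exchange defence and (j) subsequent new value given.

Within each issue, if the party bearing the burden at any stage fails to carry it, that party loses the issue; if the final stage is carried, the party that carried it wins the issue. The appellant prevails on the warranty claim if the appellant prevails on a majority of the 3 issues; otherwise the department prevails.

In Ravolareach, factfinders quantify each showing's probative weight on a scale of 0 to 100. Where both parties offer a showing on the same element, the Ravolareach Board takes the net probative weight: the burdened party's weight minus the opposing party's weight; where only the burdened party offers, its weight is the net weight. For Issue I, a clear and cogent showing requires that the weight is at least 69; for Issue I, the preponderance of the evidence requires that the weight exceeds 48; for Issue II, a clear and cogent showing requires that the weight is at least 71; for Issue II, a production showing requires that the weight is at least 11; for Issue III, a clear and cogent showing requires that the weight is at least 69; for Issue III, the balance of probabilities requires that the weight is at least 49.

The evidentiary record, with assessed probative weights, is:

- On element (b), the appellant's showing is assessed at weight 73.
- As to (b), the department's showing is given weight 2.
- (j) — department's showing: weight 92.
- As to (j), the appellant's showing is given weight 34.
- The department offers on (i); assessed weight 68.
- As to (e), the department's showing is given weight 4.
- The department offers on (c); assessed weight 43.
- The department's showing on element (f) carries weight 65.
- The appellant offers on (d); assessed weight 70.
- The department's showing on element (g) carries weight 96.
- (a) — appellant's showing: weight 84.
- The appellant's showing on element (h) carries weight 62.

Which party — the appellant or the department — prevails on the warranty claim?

— Issue I —
Stage I.1 (appellant, a clear and cogent showing, weight is at least 69): (a) 84 ≥ 69 — meets; (b) net 73−2=71 ≥ 69 — meets.
  Stage I.1 carried; the burden shifts to the department.
Stage I.2 (department, the preponderance of the evidence, weight exceeds 48): (c) 43 ≤ 48 — fails.
  Not every element is met, so the department fails to carry Stage I.2.
The appellant prevails on this issue.
— Issue II —
At Stage II.1 the appellant must meet a clear and cogent showing (weight is at least 71): on (d) the weight is 70, < 71, so (d) does not meet the standard.
  The appellant does not carry Stage II.1.
The department prevails on this issue.
— Issue III —
Stage III.1 (appellant, the balance of probabilities, weight is at least 49): (h) 62 ≥ 49 — meets.
  All elements met. The burden passes to the department.
Stage III.2 (department, a clear and cogent showing, weight is at least 69): (i) 68 < 69 — fails; (j) net 92−34=58 < 69 — fails.
  The department does not carry Stage III.2.
The analysis ends at Stage III.2; the appellant prevails on this issue.
Per-issue: Issue I → appellant; Issue II → department; Issue III → appellant. The appellant must prevail on a majority of issues; overall, the appellant prevails.

appellant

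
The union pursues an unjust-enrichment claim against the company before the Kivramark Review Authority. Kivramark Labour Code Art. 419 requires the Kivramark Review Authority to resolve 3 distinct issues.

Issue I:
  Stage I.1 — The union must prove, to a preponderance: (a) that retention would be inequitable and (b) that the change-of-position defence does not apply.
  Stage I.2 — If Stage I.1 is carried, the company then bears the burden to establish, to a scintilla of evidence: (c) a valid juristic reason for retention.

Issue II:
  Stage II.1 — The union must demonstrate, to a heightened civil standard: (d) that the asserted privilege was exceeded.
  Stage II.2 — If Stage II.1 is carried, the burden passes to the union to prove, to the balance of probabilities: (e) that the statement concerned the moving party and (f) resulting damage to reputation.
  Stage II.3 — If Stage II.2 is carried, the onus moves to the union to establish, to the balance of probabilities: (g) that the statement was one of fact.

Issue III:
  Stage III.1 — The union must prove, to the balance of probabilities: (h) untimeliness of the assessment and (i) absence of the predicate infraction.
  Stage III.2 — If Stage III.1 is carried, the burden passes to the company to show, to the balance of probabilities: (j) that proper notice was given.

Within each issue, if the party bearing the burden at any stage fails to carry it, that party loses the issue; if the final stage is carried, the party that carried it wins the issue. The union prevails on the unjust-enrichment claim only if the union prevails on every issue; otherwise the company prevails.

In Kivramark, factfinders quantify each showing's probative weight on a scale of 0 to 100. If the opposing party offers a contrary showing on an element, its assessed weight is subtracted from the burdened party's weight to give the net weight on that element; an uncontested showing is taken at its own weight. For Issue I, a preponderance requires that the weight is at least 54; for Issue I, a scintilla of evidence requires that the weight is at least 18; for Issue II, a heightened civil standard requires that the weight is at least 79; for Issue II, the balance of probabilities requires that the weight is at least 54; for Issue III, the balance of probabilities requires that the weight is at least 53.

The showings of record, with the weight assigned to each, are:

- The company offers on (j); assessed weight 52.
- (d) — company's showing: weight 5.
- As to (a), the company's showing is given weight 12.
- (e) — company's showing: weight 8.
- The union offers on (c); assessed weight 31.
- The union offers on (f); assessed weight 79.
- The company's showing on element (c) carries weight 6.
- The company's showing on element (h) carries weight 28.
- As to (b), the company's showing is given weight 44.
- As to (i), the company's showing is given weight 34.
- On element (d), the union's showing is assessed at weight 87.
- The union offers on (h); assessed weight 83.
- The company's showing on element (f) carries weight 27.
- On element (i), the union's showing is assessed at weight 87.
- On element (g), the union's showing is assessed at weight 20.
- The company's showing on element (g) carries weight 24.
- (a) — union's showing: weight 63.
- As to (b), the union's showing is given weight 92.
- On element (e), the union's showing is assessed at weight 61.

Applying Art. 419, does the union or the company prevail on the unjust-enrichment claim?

company

— Issue I —
Stage I.1 — burden on union; standard: a preponderance (weight is at least 54).
    (a): 63 − 12 = 51 < 54 [not met]
    (b): 92 − 44 = 48 < 54 [not met]
  Stage I.1 not carried; the union fails its burden.
The company prevails on this issue.
— Issue II —
At Stage II.1 the union must meet a heightened civil standard (weight is at least 79): on (d) the weight is 87 less the opposing 5 gives net 82, ≥ 79, so (d) meets the standard.
  Stage II.1 carried; the burden remains with the union.
At Stage II.2 the union must meet the balance of probabilities (weight is at least 54): on (e) the weight is 61 less the opposing 8 gives net 53, < 54, so (e) does not meet the standard; on (f) the weight is 79 less the opposing 27 gives net 52, which does not reach 54, so (f) does not meet the standard.
  The union does not carry Stage II.2.
The company prevails on this issue.
— Issue III —
Stage III.1 (union, the balance of probabilities, weight is at least 53): (h) net 83−28=55 ≥ 53 — meets; (i) net 87−34=53 ≥ 53 — meets.
  Stage III.1 is satisfied; the onus moves to the company.
Stage III.2 (company, the balance of probabilities, weight is at least 53): (j) 52 < 53 — fails.
  Not every element is met, so the company fails to carry Stage III.2.
The union prevails on this issue.
Per-issue: Issue I → company; Issue II → company; Issue III → union. The union must prevail on every issue; overall, the company prevails.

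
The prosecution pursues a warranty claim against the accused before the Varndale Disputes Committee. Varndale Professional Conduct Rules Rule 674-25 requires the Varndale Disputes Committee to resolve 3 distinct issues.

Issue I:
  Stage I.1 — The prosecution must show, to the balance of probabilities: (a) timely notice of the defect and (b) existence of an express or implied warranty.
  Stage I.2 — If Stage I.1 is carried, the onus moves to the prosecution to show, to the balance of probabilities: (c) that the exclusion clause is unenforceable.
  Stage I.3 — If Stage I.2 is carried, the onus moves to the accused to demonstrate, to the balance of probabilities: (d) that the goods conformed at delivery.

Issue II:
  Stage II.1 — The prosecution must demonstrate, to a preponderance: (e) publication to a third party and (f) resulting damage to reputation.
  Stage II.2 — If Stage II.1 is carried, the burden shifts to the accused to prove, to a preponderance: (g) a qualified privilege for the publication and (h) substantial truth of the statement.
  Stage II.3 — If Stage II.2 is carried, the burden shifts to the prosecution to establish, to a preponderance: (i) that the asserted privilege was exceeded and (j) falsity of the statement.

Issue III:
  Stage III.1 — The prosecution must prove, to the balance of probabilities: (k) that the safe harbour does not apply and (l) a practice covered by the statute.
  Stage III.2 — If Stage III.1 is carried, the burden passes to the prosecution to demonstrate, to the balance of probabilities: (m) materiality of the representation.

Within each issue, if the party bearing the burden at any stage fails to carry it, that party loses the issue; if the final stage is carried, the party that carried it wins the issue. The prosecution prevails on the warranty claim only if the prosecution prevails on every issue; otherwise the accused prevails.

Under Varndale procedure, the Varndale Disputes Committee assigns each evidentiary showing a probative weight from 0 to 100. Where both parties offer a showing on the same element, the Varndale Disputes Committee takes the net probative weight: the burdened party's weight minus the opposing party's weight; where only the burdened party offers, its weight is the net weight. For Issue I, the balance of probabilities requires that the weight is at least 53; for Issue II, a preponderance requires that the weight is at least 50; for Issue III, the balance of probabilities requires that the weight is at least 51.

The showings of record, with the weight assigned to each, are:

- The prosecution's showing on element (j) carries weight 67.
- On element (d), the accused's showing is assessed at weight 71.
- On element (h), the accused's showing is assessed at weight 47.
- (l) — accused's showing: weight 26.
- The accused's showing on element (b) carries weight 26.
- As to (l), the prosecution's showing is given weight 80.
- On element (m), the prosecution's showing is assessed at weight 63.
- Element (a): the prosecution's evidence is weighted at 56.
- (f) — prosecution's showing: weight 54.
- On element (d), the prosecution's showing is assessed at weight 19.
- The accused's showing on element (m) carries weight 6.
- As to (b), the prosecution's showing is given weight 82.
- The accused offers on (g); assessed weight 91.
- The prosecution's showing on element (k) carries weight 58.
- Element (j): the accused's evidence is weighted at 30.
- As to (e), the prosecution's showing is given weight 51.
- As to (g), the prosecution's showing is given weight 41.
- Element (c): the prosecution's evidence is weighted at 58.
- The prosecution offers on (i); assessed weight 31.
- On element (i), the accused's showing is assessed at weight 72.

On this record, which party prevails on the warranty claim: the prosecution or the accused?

— Issue I —
Stage I.1 (prosecution, the balance of probabilities, weight is at least 53): (a) 56 ≥ 53 — meets; (b) net 82−26=56 ≥ 53 — meets.
  All elements met. The prosecution retains the burden for Stage I.2.
Stage I.2 (prosecution, the balance of probabilities, weight is at least 53): (c) 58 ≥ 53 — meets.
  Stage I.2 is satisfied; the onus moves to the accused.
Stage I.3 (accused, the balance of probabilities, weight is at least 53): (d) net 71−19=52 < 53 — fails.
  Not every element is met, so the accused fails to carry Stage I.3.
The prosecution prevails on this issue.
— Issue II —
Stage II.1 — burden on prosecution; standard: a preponderance (weight is at least 50).
    (e): 51 ≥ 50 [met]
    (f): 54 ≥ 50 [met]
  The prosecution carries Stage II.1; the accused now bears the burden.
Stage II.2 — burden on accused; standard: a preponderance (weight is at least 50).
    (g): 91 − 41 = 50 ≥ 50 [met]
    (h): 47 < 50 [not met]
  Not every element is met, so the accused fails to carry Stage II.2.
So the prosecution prevails on this issue.
— Issue III —
Stage III.1 (prosecution, the balance of probabilities, weight is at least 51): (k) 58 ≥ 51 — meets; (l) net 80−26=54 ≥ 51 — meets.
  Stage III.1 is satisfied; the prosecution continues to bear the burden.
Stage III.2 (prosecution, the balance of probabilities, weight is at least 51): (m) net 63−6=57 ≥ 51 — meets.
  The prosecution carries the last stage.
All stages carried — the prosecution prevails on this issue.
Per-issue: Issue I → prosecution; Issue II → prosecution; Issue III → prosecution. The prosecution must prevail on every issue; overall, the prosecution prevails.

prosecution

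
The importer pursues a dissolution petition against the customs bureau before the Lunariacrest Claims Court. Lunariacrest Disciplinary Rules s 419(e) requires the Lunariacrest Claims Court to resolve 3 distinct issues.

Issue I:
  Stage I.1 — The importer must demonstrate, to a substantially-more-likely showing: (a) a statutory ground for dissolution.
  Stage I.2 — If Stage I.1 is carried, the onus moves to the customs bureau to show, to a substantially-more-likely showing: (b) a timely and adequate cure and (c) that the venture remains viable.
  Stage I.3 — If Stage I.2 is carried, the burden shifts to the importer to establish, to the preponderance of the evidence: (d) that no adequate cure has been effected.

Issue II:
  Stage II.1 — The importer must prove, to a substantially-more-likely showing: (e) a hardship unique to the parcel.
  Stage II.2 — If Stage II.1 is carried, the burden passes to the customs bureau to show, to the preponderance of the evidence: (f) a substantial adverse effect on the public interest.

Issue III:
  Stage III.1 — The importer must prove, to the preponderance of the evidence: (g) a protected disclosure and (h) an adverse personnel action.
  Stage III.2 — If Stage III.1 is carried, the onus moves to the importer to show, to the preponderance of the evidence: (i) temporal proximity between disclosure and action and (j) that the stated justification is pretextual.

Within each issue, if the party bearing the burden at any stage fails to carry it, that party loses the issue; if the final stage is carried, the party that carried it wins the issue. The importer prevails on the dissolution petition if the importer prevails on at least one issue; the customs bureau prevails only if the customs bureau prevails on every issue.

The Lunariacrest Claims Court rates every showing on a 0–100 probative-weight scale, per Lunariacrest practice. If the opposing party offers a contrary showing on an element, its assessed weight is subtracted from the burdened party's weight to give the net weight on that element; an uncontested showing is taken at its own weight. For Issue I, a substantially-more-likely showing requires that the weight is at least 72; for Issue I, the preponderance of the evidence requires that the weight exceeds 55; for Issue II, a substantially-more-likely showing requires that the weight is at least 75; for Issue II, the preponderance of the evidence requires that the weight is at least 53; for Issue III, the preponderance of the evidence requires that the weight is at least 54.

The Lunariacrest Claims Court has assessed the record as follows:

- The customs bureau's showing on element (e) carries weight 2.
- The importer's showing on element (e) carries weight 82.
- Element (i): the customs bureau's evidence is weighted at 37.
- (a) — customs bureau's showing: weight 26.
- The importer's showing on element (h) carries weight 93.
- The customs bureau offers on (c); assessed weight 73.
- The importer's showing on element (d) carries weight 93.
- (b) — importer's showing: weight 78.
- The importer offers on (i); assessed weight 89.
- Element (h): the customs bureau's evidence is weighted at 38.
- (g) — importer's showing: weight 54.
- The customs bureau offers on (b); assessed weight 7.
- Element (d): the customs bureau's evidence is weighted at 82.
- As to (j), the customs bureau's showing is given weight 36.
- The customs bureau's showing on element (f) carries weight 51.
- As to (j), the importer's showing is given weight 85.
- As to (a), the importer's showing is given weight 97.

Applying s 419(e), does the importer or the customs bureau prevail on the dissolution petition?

importer

— Issue I —
At Stage I.1 the importer must meet a substantially-more-likely showing (weight is at least 72): on (a) the weight is 97 less the opposing 26 gives net 71, which does not reach 72, so (a) does not meet the standard.
  Not every element is met, so the importer fails to carry Stage I.1.
So the customs bureau prevails on this issue.
— Issue II —
Stage II.1 — burden on importer; standard: a substantially-more-likely showing (weight is at least 75).
    (e): 82 − 2 = 80 ≥ 75 [met]
  The importer carries Stage II.1; the customs bureau now bears the burden.
Stage II.2 — burden on customs bureau; standard: the preponderance of the evidence (weight is at least 53).
    (f): 51 < 53 [not met]
  The customs bureau does not carry Stage II.2.
The analysis ends at Stage II.2; the importer prevails on this issue.
— Issue III —
At Stage III.1 the importer must meet the preponderance of the evidence (weight is at least 54): on (g) the weight is 54, which does reach 54, so (g) meets the standard; on (h) the weight is 93 less the opposing 38 gives net 55, which does reach 54, so (h) meets the standard.
  Stage III.1 carried; the burden remains with the importer.
At Stage III.2 the importer must meet the preponderance of the evidence (weight is at least 54): on (i) the weight is 89 less the opposing 37 gives net 52, which does not reach 54, so (i) does not meet the standard; on (j) the weight is 85 less the opposing 36 gives net 49, which does not reach 54, so (j) does not meet the standard.
  The importer does not carry Stage III.2.
So the customs bureau prevails on this issue.
Per-issue: Issue I → customs bureau; Issue II → importer; Issue III → customs bureau. The importer must prevail on at least one issue; overall, the importer prevails.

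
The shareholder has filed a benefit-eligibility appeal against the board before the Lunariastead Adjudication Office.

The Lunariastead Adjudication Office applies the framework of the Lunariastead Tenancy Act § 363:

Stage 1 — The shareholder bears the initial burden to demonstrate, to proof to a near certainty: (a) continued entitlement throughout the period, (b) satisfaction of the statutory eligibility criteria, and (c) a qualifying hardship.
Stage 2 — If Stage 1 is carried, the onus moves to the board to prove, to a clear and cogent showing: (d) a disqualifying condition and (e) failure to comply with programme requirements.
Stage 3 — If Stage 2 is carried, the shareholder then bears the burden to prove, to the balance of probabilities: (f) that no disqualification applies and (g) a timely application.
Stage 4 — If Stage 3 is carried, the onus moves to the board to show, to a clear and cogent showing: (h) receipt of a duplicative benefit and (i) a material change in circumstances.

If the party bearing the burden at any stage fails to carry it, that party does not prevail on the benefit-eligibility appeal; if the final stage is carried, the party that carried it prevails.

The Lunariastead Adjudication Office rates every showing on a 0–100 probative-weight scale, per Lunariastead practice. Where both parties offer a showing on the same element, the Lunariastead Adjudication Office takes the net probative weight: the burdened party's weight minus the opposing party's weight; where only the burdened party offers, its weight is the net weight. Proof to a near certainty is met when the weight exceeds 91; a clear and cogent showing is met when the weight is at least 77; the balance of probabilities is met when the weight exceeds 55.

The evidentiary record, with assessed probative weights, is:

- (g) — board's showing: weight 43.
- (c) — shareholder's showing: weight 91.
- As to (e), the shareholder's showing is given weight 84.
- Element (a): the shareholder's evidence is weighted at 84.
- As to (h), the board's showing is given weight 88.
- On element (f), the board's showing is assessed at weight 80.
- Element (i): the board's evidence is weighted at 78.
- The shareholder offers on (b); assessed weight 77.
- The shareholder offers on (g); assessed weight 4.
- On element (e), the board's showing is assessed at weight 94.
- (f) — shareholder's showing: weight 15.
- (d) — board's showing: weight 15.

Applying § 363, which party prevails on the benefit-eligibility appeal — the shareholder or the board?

board

Stage 1 (shareholder, proof to a near certainty, weight exceeds 91): (a) 84 ≤ 91 — fails; (b) 77 ≤ 91 — fails; (c) 91 ≤ 91 — fails.
  The shareholder does not carry Stage 1.
The board prevails.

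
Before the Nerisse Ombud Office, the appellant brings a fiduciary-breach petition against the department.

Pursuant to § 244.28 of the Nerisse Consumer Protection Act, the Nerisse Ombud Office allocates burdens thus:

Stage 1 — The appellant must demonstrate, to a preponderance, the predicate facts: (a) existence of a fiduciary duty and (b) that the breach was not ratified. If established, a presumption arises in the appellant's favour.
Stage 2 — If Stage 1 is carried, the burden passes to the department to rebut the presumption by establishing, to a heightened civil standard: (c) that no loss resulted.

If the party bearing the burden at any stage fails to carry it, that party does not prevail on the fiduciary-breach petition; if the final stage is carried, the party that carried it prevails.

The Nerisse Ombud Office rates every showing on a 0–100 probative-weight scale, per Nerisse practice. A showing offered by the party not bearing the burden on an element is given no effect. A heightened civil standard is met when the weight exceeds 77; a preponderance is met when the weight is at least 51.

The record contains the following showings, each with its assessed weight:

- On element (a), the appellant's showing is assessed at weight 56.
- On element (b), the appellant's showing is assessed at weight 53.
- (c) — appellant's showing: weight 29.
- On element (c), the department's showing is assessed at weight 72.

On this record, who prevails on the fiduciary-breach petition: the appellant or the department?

Stage 1 — burden on appellant; standard: a preponderance (weight is at least 51).
    (a): 56 ≥ 51 [met]
    (b): 53 ≥ 51 [met]
  Stage 1 is satisfied; the onus moves to the department.
Stage 2 — burden on department; standard: a heightened civil standard (weight exceeds 77).
    (c): 72 (appellant's 29 disregarded) ≤ 77 [not met]
  Stage 2 not carried; the department fails its burden.
So the appellant prevails.

appellant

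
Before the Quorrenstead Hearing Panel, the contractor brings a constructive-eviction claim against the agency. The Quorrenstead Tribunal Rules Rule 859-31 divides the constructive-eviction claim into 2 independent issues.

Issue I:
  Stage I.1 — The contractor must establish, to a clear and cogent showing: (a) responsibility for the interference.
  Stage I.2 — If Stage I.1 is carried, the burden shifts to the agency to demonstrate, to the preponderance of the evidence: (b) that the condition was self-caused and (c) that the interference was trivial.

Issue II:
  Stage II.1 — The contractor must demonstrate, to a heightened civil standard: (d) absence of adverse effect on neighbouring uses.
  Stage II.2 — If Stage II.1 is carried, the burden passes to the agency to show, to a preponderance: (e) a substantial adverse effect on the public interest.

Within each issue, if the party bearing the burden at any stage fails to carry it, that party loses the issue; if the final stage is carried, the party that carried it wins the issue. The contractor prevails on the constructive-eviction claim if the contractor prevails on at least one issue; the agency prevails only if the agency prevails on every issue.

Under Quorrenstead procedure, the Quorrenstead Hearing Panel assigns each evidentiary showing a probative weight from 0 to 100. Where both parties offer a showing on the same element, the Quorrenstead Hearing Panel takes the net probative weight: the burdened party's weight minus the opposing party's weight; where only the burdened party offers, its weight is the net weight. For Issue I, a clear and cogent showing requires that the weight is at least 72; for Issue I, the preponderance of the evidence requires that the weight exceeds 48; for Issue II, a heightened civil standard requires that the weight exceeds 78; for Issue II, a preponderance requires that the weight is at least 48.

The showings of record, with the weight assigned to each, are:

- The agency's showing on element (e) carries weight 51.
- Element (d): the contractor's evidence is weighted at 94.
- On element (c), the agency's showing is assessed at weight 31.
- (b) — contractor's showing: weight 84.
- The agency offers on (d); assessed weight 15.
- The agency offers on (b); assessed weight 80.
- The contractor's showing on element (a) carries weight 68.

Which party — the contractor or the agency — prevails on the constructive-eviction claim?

agency

— Issue I —
Stage I.1 — burden on contractor; standard: a clear and cogent showing (weight is at least 72).
    (a): 68 < 72 [not met]
  The contractor does not carry Stage I.1.
So the agency prevails on this issue.
— Issue II —
Stage II.1 — burden on contractor; standard: a heightened civil standard (weight exceeds 78).
    (d): 94 − 15 = 79 > 78 [met]
  Stage II.1 is satisfied; the onus moves to the agency.
Stage II.2 — burden on agency; standard: a preponderance (weight is at least 48).
    (e): 51 ≥ 48 [met]
  Stage II.2 carried; the final stage is satisfied.
All stages carried — the agency prevails on this issue.
Per-issue: Issue I → agency; Issue II → agency. The contractor must prevail on at least one issue; overall, the agency prevails.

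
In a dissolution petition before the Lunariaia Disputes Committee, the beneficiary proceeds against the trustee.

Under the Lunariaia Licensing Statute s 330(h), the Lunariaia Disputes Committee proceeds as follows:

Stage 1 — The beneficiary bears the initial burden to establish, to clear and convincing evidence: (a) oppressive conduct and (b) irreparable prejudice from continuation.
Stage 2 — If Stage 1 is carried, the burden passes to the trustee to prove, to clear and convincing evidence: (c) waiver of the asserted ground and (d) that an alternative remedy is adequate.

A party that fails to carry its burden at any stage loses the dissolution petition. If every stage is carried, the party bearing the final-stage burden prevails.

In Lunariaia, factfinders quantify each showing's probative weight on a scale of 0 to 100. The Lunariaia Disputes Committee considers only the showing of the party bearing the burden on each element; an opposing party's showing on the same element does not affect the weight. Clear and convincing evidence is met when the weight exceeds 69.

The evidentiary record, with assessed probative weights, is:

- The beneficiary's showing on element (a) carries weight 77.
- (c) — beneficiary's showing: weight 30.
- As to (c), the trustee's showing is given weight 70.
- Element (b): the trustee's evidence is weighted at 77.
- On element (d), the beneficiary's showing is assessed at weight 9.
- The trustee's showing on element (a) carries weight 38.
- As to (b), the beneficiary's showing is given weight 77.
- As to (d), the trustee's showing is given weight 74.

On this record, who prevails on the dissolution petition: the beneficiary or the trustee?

trustee

Stage 1 (beneficiary, clear and convincing evidence, weight exceeds 69): (a) 77 (trustee's 38 disregarded) > 69 — meets; (b) 77 (trustee's 77 disregarded) > 69 — meets.
  The beneficiary carries Stage 1; the trustee now bears the burden.
Stage 2 (trustee, clear and convincing evidence, weight exceeds 69): (c) 70 (beneficiary's 30 disregarded) > 69 — meets; (d) 74 (beneficiary's 9 disregarded) > 69 — meets.
  Stage 2 carried; the final stage is satisfied.
All stages carried — the trustee prevails.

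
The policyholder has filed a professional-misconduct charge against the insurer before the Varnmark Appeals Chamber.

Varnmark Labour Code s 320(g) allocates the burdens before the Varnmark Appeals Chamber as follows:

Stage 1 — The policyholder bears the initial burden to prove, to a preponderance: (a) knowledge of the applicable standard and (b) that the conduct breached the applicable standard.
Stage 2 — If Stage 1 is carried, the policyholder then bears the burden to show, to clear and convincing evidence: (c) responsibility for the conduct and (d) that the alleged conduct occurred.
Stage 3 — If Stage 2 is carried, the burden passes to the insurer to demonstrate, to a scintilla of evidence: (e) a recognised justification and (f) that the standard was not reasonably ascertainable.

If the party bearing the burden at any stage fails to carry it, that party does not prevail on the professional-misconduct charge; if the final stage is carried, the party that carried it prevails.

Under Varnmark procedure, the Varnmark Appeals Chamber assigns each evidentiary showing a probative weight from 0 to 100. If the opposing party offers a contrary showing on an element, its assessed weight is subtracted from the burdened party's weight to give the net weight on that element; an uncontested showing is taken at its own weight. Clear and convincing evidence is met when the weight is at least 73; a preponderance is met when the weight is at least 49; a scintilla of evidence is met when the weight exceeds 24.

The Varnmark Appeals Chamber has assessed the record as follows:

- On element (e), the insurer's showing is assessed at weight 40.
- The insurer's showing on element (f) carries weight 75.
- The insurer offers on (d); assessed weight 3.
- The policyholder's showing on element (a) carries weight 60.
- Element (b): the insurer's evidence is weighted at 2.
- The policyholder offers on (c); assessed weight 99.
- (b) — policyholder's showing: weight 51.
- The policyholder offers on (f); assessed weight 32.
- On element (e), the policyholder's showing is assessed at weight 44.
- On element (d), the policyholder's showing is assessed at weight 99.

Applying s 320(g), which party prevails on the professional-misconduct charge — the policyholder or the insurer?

policyholder

Stage 1 (policyholder, a preponderance, weight is at least 49): (a) 60 ≥ 49 — meets; (b) net 51−2=49 ≥ 49 — meets.
  Stage 1 is satisfied; the policyholder continues to bear the burden.
Stage 2 (policyholder, clear and convincing evidence, weight is at least 73): (c) 99 ≥ 73 — meets; (d) net 99−3=96 ≥ 73 — meets.
  Stage 2 carried; the burden shifts to the insurer.
Stage 3 (insurer, a scintilla of evidence, weight exceeds 24): (e) net 40−44=-4 ≤ 24 — fails; (f) net 75−32=43 > 24 — meets.
  Not every element is met, so the insurer fails to carry Stage 3.
So the policyholder prevails.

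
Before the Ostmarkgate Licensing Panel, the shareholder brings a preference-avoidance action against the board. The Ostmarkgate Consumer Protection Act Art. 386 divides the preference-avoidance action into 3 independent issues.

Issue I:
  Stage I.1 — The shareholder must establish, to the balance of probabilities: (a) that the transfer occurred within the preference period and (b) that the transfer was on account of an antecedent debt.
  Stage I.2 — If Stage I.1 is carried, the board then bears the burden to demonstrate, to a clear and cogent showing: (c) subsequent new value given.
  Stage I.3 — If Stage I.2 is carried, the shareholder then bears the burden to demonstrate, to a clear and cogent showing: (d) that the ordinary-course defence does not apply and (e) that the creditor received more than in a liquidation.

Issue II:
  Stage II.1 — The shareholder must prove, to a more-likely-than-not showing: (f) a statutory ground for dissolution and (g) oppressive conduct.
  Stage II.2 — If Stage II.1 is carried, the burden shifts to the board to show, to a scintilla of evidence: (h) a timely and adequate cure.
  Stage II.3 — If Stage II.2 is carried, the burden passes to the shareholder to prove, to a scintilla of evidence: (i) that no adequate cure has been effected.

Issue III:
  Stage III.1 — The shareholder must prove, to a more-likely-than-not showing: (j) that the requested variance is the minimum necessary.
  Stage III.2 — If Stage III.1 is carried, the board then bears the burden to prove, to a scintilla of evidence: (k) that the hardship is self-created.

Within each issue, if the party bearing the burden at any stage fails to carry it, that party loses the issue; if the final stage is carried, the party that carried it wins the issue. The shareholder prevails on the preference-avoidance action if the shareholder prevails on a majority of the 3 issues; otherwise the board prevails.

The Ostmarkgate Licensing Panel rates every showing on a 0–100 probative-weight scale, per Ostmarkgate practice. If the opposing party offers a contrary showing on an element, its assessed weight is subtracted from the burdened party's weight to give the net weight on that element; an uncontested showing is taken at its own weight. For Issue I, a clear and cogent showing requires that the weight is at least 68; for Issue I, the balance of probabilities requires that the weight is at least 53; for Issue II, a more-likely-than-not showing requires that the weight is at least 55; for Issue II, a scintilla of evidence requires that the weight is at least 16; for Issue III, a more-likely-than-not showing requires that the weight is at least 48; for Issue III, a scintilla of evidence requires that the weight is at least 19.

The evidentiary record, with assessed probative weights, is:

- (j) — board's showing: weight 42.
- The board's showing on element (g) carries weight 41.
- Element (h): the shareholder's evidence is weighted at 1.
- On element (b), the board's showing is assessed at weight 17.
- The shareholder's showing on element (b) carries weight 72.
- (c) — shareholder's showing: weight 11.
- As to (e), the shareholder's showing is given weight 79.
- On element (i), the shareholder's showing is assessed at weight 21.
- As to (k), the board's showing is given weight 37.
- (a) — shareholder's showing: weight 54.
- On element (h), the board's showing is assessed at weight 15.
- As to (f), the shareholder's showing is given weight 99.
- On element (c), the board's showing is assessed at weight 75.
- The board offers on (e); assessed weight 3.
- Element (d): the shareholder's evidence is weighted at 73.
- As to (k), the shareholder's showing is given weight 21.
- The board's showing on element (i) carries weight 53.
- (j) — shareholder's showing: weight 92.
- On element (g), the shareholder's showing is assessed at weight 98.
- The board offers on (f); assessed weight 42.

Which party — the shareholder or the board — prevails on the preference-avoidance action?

shareholder

— Issue I —
Stage I.1 — burden on shareholder; standard: the balance of probabilities (weight is at least 53).
    (a): 54 ≥ 53 [met]
    (b): 72 − 17 = 55 ≥ 53 [met]
  Stage I.1 carried; the burden shifts to the board.
Stage I.2 — burden on board; standard: a clear and cogent showing (weight is at least 68).
    (c): 75 − 11 = 64 < 68 [not met]
  Stage I.2 not carried; the board fails its burden.
So the shareholder prevails on this issue.
— Issue II —
At Stage II.1 the shareholder must meet a more-likely-than-not showing (weight is at least 55): on (f) the weight is 99 less the opposing 42 gives net 57, ≥ 55, so (f) meets the standard; on (g) the weight is 98 less the opposing 41 gives net 57, which does reach 55, so (g) meets the standard.
  All elements met. The burden passes to the board.
At Stage II.2 the board must meet a scintilla of evidence (weight is at least 16): on (h) the weight is 15 less the opposing 1 gives net 14, < 16, so (h) does not meet the standard.
  The board does not carry Stage II.2.
So the shareholder prevails on this issue.
— Issue III —
Stage III.1 — burden on shareholder; standard: a more-likely-than-not showing (weight is at least 48).
    (j): 92 − 42 = 50 ≥ 48 [met]
  All elements met. The burden passes to the board.
Stage III.2 — burden on board; standard: a scintilla of evidence (weight is at least 19).
    (k): 37 − 21 = 16 < 19 [not met]
  Stage III.2 not carried; the board fails its burden.
The analysis ends at Stage III.2; the shareholder prevails on this issue.
Per-issue: Issue I → shareholder; Issue II → shareholder; Issue III → shareholder. The shareholder must prevail on a majority of issues; overall, the shareholder prevails.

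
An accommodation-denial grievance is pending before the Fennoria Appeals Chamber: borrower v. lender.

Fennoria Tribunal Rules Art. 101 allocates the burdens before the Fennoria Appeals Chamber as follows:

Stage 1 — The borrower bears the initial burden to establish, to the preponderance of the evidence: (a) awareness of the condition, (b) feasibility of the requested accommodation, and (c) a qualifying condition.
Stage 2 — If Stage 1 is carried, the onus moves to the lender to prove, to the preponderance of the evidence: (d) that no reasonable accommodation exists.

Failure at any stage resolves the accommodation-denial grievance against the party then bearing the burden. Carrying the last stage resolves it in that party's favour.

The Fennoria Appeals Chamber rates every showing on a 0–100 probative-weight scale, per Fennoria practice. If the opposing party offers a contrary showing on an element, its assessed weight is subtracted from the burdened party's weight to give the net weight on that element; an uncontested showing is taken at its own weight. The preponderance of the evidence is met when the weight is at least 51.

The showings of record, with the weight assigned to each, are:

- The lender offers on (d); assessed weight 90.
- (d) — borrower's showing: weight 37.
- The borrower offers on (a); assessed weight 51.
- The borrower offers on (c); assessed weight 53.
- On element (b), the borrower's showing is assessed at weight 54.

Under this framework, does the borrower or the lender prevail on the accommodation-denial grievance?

lender

Stage 1 (borrower, the preponderance of the evidence, weight is at least 51): (a) 51 ≥ 51 — meets; (b) 54 ≥ 51 — meets; (c) 53 ≥ 51 — meets.
  The borrower carries Stage 1; the lender now bears the burden.
Stage 2 (lender, the preponderance of the evidence, weight is at least 51): (d) net 90−37=53 ≥ 51 — meets.
  Stage 2 carried; the final stage is satisfied.
Every stage carried; the lender prevails.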